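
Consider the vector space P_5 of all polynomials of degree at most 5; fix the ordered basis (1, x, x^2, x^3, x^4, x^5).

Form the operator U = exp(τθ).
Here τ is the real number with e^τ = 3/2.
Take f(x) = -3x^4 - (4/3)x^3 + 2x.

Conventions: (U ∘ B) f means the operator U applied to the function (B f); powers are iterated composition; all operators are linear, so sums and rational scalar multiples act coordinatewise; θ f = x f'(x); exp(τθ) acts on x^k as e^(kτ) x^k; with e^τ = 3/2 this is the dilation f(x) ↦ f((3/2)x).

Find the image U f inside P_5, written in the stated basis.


g(x) = -(243/16)x^4 - (9/2)x^3 + 3x

exp(τθ) x^k = e^(kτ) x^k; with e^τ = 3/2 this sends x^k to (3/2)^k x^k
x ↦ 3/2 x
x^3 ↦ 27/8 x^3
x^4 ↦ 81/16 x^4
applying this coordinatewise to f: exp(τθ) f = -(243/16)x^4 - (9/2)x^3 + 3x


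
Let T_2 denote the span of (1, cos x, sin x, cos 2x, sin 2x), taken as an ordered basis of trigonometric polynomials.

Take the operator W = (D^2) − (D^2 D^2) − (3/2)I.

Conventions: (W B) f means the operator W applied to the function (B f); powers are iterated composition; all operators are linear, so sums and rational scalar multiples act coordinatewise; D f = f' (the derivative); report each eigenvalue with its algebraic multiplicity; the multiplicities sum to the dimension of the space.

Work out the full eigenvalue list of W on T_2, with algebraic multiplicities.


λ = -43/2 (multiplicity 2), λ = -7/2 (multiplicity 2), λ = -3/2 (multiplicity 1)

image of 1: -3/2
image of cos x: -(7/2)cos x
image of sin x: -(7/2)sin x
image of cos 2x: -(43/2)cos 2x
image of sin 2x: -(43/2)sin 2x
the matrix is diagonal; its diagonal is (-3/2, -7/2, -7/2, -43/2, -43/2)
for a triangular matrix the eigenvalues are the diagonal entries, with algebraic multiplicity their repetition count


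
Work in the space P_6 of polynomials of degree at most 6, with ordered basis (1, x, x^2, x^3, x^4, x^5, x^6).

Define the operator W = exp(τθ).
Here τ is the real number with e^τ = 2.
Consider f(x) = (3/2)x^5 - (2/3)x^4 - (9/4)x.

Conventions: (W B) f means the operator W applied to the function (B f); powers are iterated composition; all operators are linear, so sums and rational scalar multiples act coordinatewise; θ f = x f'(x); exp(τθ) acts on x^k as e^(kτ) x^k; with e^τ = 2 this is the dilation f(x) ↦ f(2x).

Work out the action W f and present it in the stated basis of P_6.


the image equals g(x) = 48x^5 - (32/3)x^4 - (9/2)x

exp(τθ) x^k = e^(kτ) x^k; with e^τ = 2 this sends x^k to 2^k x^k
x ↦ 2 x
x^4 ↦ 16 x^4
x^5 ↦ 32 x^5
applying this coordinatewise to f: exp(τθ) f = 48x^5 - (32/3)x^4 - (9/2)x


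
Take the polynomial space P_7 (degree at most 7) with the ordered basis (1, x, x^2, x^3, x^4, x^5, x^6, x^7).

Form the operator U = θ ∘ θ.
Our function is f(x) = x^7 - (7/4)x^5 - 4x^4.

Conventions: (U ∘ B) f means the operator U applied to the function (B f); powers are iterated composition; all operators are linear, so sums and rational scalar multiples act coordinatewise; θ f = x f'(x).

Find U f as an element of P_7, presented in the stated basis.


g(x) = 49x^7 - (175/4)x^5 - 64x^4

θ f = 7x^7 - (35/4)x^5 - 16x^4
θ θ f = 49x^7 - (175/4)x^5 - 64x^4


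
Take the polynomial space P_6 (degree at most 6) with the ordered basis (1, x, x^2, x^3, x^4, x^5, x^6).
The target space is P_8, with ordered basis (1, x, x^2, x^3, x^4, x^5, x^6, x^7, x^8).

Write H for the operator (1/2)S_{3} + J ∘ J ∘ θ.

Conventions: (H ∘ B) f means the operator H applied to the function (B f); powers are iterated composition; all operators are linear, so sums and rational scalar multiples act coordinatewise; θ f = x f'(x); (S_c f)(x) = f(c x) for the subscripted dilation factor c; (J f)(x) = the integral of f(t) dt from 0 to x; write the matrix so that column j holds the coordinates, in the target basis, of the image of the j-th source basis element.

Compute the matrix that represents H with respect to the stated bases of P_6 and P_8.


image of 1: 1/2
image of x: (1/6)x^3 + (3/2)x
image of x^2: (1/6)x^4 + (9/2)x^2
image of x^3: (3/20)x^5 + (27/2)x^3
image of x^4: (2/15)x^6 + (81/2)x^4
image of x^5: (5/42)x^7 + (243/2)x^5
image of x^6: (3/28)x^8 + (729/2)x^6
each image's coordinates form column j of the matrix

the matrix is [[1/2, 0, 0, 0, 0, 0, 0]; [0, 3/2, 0, 0, 0, 0, 0]; [0, 0, 9/2, 0, 0, 0, 0]; [0, 1/6, 0, 27/2, 0, 0, 0]; [0, 0, 1/6, 0, 81/2, 0, 0]; [0, 0, 0, 3/20, 0, 243/2, 0]; [0, 0, 0, 0, 2/15, 0, 729/2]; [0, 0, 0, 0, 0, 5/42, 0]; [0, 0, 0, 0, 0, 0, 3/28]] (rows listed top to bottom)


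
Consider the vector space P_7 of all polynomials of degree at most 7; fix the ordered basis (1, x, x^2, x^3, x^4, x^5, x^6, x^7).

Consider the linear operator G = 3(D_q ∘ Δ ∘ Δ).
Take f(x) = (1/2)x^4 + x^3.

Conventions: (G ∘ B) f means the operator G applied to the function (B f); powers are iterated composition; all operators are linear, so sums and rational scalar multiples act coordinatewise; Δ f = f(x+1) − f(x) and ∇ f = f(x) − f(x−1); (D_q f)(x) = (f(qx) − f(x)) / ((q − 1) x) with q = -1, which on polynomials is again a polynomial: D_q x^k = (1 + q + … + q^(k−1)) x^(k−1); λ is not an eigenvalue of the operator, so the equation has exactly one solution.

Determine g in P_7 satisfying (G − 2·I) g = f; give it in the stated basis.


the result is g(x) = -(1/4)x^4 - (1/2)x^3 - 27/2

write g with unknown coordinates in the stated basis and equate coefficients in (G − 2·I) g = f
solving from the highest basis element down gives g = -(1/4)x^4 - (1/2)x^3 - 27/2
check: G g = -27
so G g − 2·g = (1/2)x^4 + x^3 = f ✓


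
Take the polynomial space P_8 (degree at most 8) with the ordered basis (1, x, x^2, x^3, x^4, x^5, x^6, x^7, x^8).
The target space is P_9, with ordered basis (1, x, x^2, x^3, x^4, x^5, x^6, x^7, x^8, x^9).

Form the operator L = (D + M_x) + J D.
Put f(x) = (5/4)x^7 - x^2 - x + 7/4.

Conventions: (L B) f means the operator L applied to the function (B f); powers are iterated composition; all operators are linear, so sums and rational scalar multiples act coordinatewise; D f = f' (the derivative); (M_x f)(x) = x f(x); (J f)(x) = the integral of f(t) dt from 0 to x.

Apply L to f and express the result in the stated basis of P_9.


D f = (35/4)x^6 - 2x - 1
M_x f = (5/4)x^8 - x^3 - x^2 + (7/4)x
(D + M_x) f = (5/4)x^8 + (35/4)x^6 - x^3 - x^2 - (1/4)x - 1
D f = (35/4)x^6 - 2x - 1
J D f = (5/4)x^7 - x^2 - x
((D + M_x) + J D) f = (5/4)x^8 + (5/4)x^7 + (35/4)x^6 - x^3 - 2x^2 - (5/4)x - 1

g(x) = (5/4)x^8 + (5/4)x^7 + (35/4)x^6 - x^3 - 2x^2 - (5/4)x - 1


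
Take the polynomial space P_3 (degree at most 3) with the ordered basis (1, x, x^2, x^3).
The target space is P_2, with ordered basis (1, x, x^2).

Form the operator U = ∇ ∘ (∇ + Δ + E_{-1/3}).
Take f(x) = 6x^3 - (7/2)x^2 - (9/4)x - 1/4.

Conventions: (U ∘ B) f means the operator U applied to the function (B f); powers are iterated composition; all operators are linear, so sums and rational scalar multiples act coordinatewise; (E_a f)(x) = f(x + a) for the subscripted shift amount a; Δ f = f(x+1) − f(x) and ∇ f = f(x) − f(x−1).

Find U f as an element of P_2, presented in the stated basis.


g(x) = 18x^2 + 35x - 389/12

∇ f = 18x^2 - 25x + 29/4
Δ f = 18x^2 + 11x + 1/4
E_{-1/3} f = 6x^3 - (19/2)x^2 + (25/12)x - 1/9
(∇ + Δ + E_{-1/3}) f = 6x^3 + (53/2)x^2 - (143/12)x + 133/18
∇ (∇ + Δ + E_{-1/3}) f = 18x^2 + 35x - 389/12


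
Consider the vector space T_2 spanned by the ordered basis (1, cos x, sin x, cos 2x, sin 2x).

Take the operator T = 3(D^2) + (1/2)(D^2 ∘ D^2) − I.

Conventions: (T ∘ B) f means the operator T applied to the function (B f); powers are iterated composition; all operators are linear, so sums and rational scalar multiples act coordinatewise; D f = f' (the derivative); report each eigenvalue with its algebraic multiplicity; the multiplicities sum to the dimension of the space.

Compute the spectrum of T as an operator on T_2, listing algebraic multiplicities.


λ = -5 (multiplicity 2), λ = -7/2 (multiplicity 2), λ = -1 (multiplicity 1)

image of 1: -1
image of cos x: -(7/2)cos x
image of sin x: -(7/2)sin x
image of cos 2x: -5cos 2x
image of sin 2x: -5sin 2x
the matrix is diagonal; its diagonal is (-1, -7/2, -7/2, -5, -5)
for a triangular matrix the eigenvalues are the diagonal entries, with algebraic multiplicity their repetition count


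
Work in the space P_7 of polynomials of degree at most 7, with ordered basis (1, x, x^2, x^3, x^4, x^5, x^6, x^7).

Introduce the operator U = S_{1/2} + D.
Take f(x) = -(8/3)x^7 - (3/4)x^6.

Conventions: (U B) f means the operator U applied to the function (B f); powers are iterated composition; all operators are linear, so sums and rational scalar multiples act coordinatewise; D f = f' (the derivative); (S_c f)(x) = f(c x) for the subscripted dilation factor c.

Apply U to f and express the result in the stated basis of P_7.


S_{1/2} f = -(1/48)x^7 - (3/256)x^6
D f = -(56/3)x^6 - (9/2)x^5
(S_{1/2} + D) f = -(1/48)x^7 - (14345/768)x^6 - (9/2)x^5

the result is g(x) = -(1/48)x^7 - (14345/768)x^6 - (9/2)x^5


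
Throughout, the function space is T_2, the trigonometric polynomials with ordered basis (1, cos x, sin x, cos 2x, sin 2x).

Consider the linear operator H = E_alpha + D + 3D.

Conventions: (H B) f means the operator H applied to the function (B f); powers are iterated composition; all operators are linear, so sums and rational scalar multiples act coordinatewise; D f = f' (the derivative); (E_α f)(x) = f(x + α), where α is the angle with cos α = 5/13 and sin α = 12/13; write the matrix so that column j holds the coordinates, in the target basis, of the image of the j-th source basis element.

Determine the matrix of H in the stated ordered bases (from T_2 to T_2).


the matrix is [[1, 0, 0, 0, 0]; [0, 5/13, 64/13, 0, 0]; [0, -64/13, 5/13, 0, 0]; [0, 0, 0, -119/169, 1472/169]; [0, 0, 0, -1472/169, -119/169]] (rows listed top to bottom)

image of 1: 1
image of cos x: (5/13)cos x - (64/13)sin x
image of sin x: (64/13)cos x + (5/13)sin x
image of cos 2x: -(119/169)cos 2x - (1472/169)sin 2x
image of sin 2x: (1472/169)cos 2x - (119/169)sin 2x
each image's coordinates form column j of the matrix


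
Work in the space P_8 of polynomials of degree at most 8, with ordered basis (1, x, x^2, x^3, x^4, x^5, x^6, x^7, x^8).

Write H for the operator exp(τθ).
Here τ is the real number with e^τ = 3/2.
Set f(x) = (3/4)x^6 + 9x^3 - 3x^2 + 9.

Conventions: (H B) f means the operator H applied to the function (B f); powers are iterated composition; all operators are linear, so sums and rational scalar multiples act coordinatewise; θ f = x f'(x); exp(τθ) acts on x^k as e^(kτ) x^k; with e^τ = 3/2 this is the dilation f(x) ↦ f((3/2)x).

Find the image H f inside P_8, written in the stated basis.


exp(τθ) x^k = e^(kτ) x^k; with e^τ = 3/2 this sends x^k to (3/2)^k x^k
x^2 ↦ 9/4 x^2
x^3 ↦ 27/8 x^3
x^6 ↦ 729/64 x^6
applying this coordinatewise to f: exp(τθ) f = (2187/256)x^6 + (243/8)x^3 - (27/4)x^2 + 9

the image equals g(x) = (2187/256)x^6 + (243/8)x^3 - (27/4)x^2 + 9


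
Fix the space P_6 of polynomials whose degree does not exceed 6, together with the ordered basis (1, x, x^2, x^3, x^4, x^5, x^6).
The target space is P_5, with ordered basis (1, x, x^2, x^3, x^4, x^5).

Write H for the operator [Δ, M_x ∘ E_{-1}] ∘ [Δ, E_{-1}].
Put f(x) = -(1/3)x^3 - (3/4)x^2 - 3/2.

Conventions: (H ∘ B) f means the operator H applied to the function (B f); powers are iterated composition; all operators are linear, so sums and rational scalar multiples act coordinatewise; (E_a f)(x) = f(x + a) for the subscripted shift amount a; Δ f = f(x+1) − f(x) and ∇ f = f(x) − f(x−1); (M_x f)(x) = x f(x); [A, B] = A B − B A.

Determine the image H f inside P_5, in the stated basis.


the image equals g(x) = 0

E_{-1} f = -(1/3)x^3 + (1/4)x^2 + (1/2)x - 23/12
Δ E_{-1} f = -x^2 - (1/2)x + 5/12
Δ f = -x^2 - (5/2)x - 13/12
E_{-1} Δ f = -x^2 - (1/2)x + 5/12
[Δ, E_{-1}] f = 0
E_{-1} [Δ, E_{-1}] f = 0
M_x E_{-1} [Δ, E_{-1}] f = 0
Δ (M_x ∘ E_{-1}) [Δ, E_{-1}] f = 0
Δ [Δ, E_{-1}] f = 0
E_{-1} Δ [Δ, E_{-1}] f = 0
M_x E_{-1} Δ [Δ, E_{-1}] f = 0
[Δ, M_x ∘ E_{-1}] [Δ, E_{-1}] f = 0


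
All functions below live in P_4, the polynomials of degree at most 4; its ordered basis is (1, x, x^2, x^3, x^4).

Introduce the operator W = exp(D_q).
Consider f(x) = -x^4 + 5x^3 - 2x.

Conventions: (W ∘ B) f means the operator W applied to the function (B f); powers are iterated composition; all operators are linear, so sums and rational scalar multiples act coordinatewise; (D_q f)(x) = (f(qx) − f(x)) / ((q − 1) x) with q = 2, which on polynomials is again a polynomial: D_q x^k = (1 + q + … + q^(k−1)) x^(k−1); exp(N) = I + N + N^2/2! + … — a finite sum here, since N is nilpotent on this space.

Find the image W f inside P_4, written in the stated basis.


order-1 term: -15x^3 + 35x^2 - 2
order-2 term: -(105/2)x^2 + (105/2)x
order-3 term: -(105/2)x + 35/2
order-4 term: -105/8
the series for exp(D_q) f terminates at order 4
exp(D_q) f = -x^4 - 10x^3 - (35/2)x^2 - 2x + 19/8

the image equals g(x) = -x^4 - 10x^3 - (35/2)x^2 - 2x + 19/8


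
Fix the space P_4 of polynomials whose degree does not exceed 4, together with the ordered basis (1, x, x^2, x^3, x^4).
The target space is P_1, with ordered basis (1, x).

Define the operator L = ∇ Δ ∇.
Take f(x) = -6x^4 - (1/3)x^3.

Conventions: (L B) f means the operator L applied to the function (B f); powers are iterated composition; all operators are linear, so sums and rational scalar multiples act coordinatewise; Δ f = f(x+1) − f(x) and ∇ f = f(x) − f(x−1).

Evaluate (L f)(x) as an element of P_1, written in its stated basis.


∇ f = -24x^3 + 35x^2 - 23x + 17/3
Δ ∇ f = -72x^2 - 2x - 12
∇ Δ ∇ f = -144x + 70

the result is g(x) = -144x + 70


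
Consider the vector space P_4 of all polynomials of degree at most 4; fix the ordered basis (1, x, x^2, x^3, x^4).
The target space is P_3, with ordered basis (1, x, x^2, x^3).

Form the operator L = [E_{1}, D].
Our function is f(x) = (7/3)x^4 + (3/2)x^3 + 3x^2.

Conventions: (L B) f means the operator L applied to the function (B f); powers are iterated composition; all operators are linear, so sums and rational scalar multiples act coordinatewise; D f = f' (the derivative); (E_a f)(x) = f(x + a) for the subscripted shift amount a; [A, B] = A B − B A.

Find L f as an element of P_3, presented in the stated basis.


g(x) = 0

D f = (28/3)x^3 + (9/2)x^2 + 6x
E_{1} D f = (28/3)x^3 + (65/2)x^2 + 43x + 119/6
E_{1} f = (7/3)x^4 + (65/6)x^3 + (43/2)x^2 + (119/6)x + 41/6
D E_{1} f = (28/3)x^3 + (65/2)x^2 + 43x + 119/6
[E_{1}, D] f = 0


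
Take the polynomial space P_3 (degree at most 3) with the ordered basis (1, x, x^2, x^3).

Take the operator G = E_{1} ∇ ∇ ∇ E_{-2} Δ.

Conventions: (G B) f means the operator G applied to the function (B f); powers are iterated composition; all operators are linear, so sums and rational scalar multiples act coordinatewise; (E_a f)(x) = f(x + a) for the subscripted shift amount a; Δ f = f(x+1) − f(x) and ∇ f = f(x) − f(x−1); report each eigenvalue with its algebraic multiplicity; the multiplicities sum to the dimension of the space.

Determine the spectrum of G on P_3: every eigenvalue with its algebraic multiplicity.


image of 1: 0
image of x: 0
image of x^2: 0
image of x^3: 0
the matrix is upper triangular; its diagonal is (0, 0, 0, 0)
for a triangular matrix the eigenvalues are the diagonal entries, with algebraic multiplicity their repetition count

λ = 0 (multiplicity 4)


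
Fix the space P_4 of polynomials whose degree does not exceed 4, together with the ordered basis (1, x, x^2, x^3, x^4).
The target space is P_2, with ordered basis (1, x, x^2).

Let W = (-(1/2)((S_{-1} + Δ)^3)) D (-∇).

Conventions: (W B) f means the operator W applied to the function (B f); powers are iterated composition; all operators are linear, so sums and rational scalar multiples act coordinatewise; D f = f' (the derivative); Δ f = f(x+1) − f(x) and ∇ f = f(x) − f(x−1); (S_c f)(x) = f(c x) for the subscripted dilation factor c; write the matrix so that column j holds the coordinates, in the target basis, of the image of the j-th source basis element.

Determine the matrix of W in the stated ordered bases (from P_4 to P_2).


the matrix is [[0, 0, 1, 3/2, 26]; [0, 0, 0, -3, 18]; [0, 0, 0, 0, 6]] (rows listed top to bottom)

image of 1: 0
image of x: 0
image of x^2: 1
image of x^3: -3x + 3/2
image of x^4: 6x^2 + 18x + 26
each image's coordinates form column j of the matrix


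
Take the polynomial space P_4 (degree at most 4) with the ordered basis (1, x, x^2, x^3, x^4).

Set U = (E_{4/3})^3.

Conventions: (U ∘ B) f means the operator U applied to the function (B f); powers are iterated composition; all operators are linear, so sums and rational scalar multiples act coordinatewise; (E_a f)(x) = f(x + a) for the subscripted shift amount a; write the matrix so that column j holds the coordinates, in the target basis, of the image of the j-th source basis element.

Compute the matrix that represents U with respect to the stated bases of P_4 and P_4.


image of 1: 1
image of x: x + 4
image of x^2: x^2 + 8x + 16
image of x^3: x^3 + 12x^2 + 48x + 64
image of x^4: x^4 + 16x^3 + 96x^2 + 256x + 256
each image's coordinates form column j of the matrix

the matrix is [[1, 4, 16, 64, 256]; [0, 1, 8, 48, 256]; [0, 0, 1, 12, 96]; [0, 0, 0, 1, 16]; [0, 0, 0, 0, 1]] (rows listed top to bottom)


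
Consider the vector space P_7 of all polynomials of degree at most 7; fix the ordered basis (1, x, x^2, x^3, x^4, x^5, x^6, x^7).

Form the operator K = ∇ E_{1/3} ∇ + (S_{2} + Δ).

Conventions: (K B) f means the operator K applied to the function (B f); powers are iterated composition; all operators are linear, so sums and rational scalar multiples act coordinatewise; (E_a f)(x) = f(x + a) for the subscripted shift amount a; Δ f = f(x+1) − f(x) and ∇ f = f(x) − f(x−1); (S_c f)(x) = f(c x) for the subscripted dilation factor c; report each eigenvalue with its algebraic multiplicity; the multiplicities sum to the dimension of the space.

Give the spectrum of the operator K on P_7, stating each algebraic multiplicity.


image of 1: 1
image of x: 2x + 1
image of x^2: 4x^2 + 2x + 3
image of x^3: 8x^3 + 3x^2 + 9x - 3
image of x^4: 16x^4 + 4x^3 + 18x^2 - 12x + 25/3
image of x^5: 32x^5 + 5x^4 + 30x^3 - 30x^2 + (125/3)x - 313/27
image of x^6: 64x^6 + 6x^5 + 45x^4 - 60x^3 + 125x^2 - (626/9)x + 601/27
image of x^7: 128x^7 + 7x^6 + 63x^5 - 105x^4 + (875/3)x^3 - (2191/9)x^2 + (4207/27)x - 2803/81
the matrix is upper triangular; its diagonal is (1, 2, 4, 8, 16, 32, 64, 128)
for a triangular matrix the eigenvalues are the diagonal entries, with algebraic multiplicity their repetition count

λ = 1 (multiplicity 1), λ = 2 (multiplicity 1), λ = 4 (multiplicity 1), λ = 8 (multiplicity 1), λ = 16 (multiplicity 1), λ = 32 (multiplicity 1), λ = 64 (multiplicity 1), λ = 128 (multiplicity 1)


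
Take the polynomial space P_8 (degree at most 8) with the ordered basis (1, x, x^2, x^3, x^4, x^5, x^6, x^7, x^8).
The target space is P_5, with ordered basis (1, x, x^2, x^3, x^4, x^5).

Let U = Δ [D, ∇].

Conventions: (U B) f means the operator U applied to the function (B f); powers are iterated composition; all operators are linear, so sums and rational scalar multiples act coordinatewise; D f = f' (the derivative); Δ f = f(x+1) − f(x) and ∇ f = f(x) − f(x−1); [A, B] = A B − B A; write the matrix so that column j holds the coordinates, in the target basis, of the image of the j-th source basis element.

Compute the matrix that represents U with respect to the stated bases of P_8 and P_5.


image of 1: 0
image of x: 0
image of x^2: 0
image of x^3: 0
image of x^4: 0
image of x^5: 0
image of x^6: 0
image of x^7: 0
image of x^8: 0
each image's coordinates form column j of the matrix

the matrix is [[0, 0, 0, 0, 0, 0, 0, 0, 0]; [0, 0, 0, 0, 0, 0, 0, 0, 0]; [0, 0, 0, 0, 0, 0, 0, 0, 0]; [0, 0, 0, 0, 0, 0, 0, 0, 0]; [0, 0, 0, 0, 0, 0, 0, 0, 0]; [0, 0, 0, 0, 0, 0, 0, 0, 0]] (rows listed top to bottom)


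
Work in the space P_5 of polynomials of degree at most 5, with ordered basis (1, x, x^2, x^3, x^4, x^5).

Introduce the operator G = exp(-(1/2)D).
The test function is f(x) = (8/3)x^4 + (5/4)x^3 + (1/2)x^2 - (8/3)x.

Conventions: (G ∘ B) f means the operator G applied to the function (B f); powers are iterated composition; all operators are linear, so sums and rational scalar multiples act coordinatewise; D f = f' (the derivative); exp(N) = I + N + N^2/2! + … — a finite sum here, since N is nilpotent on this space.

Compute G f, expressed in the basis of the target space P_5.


g(x) = (8/3)x^4 - (49/12)x^3 + (21/8)x^2 - (57/16)x + 47/32

order-1 term: -(16/3)x^3 - (15/8)x^2 - (1/2)x + 4/3
order-2 term: 4x^2 + (15/16)x + 1/8
order-3 term: -(4/3)x - 5/32
order-4 term: 1/6
the series for exp(-(1/2)D) f terminates at order 4
exp(-(1/2)D) f = (8/3)x^4 - (49/12)x^3 + (21/8)x^2 - (57/16)x + 47/32


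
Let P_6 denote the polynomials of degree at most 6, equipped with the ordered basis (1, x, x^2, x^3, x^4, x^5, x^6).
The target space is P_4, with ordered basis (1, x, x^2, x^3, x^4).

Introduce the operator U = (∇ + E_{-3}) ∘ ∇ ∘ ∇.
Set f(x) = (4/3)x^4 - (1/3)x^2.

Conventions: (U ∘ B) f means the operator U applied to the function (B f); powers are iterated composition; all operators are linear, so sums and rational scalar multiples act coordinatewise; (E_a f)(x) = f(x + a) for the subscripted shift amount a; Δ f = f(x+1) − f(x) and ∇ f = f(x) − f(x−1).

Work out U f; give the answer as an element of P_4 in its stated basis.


the image equals g(x) = 16x^2 - 96x + 210

∇ f = (16/3)x^3 - 8x^2 + (14/3)x - 1
∇ ∇ f = 16x^2 - 32x + 18
∇ (∇ ∘ ∇) f = 32x - 48
E_{-3} (∇ ∘ ∇) f = 16x^2 - 128x + 258
(∇ + E_{-3}) (∇ ∘ ∇) f = 16x^2 - 96x + 210


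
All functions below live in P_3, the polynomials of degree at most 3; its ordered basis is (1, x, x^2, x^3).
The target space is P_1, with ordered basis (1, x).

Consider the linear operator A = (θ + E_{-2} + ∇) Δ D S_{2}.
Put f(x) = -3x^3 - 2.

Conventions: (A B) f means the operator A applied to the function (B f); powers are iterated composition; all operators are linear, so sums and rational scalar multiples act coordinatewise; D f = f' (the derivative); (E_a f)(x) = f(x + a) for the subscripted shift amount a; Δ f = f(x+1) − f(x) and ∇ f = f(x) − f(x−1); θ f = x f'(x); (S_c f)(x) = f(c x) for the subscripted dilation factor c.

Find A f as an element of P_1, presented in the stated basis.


S_{2} f = -24x^3 - 2
D S_{2} f = -72x^2
Δ D S_{2} f = -144x - 72
θ (Δ D S_{2}) f = -144x
E_{-2} (Δ D S_{2}) f = -144x + 216
∇ (Δ D S_{2}) f = -144
(θ + E_{-2} + ∇) (Δ D S_{2}) f = -288x + 72

the result is g(x) = -288x + 72


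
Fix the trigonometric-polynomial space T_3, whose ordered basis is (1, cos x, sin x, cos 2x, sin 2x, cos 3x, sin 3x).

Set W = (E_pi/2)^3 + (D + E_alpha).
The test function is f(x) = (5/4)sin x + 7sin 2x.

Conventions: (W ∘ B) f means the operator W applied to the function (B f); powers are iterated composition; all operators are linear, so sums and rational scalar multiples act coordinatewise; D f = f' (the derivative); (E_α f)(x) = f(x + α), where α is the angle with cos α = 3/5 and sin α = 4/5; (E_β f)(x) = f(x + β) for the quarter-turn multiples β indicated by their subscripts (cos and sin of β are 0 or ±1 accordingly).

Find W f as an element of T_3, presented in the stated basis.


g(x) = cos x + (3/4)sin x + (518/25)cos 2x - (224/25)sin 2x

E_pi/2 f = (5/4)cos x - 7sin 2x
E_pi/2 E_pi/2 f = -(5/4)sin x + 7sin 2x
E_pi/2 E_pi/2 E_pi/2 f = -(5/4)cos x - 7sin 2x
D f = (5/4)cos x + 14cos 2x
E_alpha f = cos x + (3/4)sin x + (168/25)cos 2x - (49/25)sin 2x
(D + E_alpha) f = (9/4)cos x + (3/4)sin x + (518/25)cos 2x - (49/25)sin 2x
((E_pi/2)^3 + (D + E_alpha)) f = cos x + (3/4)sin x + (518/25)cos 2x - (224/25)sin 2x


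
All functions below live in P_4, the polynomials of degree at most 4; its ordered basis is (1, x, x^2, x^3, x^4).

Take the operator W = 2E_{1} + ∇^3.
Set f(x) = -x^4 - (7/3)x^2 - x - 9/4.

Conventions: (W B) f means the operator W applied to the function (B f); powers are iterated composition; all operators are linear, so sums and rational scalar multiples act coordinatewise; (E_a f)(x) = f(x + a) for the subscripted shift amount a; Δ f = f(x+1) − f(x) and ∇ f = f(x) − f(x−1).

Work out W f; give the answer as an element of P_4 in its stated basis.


g(x) = -2x^4 - 8x^3 - (50/3)x^2 - (130/3)x + 137/6

E_{1} f = -x^4 - 4x^3 - (25/3)x^2 - (29/3)x - 79/12
(2E_{1}) f = -2x^4 - 8x^3 - (50/3)x^2 - (58/3)x - 79/6
∇ f = -4x^3 + 6x^2 - (26/3)x + 7/3
∇ ∇ f = -12x^2 + 24x - 56/3
∇ ∇ ∇ f = -24x + 36
(2E_{1} + ∇^3) f = -2x^4 - 8x^3 - (50/3)x^2 - (130/3)x + 137/6


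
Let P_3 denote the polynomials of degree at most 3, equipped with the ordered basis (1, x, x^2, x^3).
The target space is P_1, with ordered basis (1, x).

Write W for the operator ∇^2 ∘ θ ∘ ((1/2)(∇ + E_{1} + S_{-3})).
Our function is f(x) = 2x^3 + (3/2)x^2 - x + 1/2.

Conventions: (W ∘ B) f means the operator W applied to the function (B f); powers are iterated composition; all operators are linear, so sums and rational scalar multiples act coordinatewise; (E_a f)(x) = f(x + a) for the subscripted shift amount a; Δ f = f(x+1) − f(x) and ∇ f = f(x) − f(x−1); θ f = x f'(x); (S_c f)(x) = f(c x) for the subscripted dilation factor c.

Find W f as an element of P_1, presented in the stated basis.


∇ f = 6x^2 - 3x - 1/2
E_{1} f = 2x^3 + (15/2)x^2 + 8x + 3
S_{-3} f = -54x^3 + (27/2)x^2 + 3x + 1/2
(∇ + E_{1} + S_{-3}) f = -52x^3 + 27x^2 + 8x + 3
((1/2)(∇ + E_{1} + S_{-3})) f = -26x^3 + (27/2)x^2 + 4x + 3/2
θ ((1/2)(∇ + E_{1} + S_{-3})) f = -78x^3 + 27x^2 + 4x
∇ θ ((1/2)(∇ + E_{1} + S_{-3})) f = -234x^2 + 288x - 101
∇ ∇ θ ((1/2)(∇ + E_{1} + S_{-3})) f = -468x + 522

the image equals g(x) = -468x + 522


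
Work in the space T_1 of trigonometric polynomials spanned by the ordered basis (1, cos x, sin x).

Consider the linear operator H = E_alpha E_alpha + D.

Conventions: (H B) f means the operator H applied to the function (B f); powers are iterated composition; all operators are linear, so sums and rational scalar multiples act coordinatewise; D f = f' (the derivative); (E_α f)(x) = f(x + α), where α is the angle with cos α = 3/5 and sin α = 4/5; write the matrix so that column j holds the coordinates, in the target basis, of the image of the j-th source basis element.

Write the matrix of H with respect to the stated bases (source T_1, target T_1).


image of 1: 1
image of cos x: -(7/25)cos x - (49/25)sin x
image of sin x: (49/25)cos x - (7/25)sin x
each image's coordinates form column j of the matrix

the matrix is [[1, 0, 0]; [0, -7/25, 49/25]; [0, -49/25, -7/25]] (rows listed top to bottom)


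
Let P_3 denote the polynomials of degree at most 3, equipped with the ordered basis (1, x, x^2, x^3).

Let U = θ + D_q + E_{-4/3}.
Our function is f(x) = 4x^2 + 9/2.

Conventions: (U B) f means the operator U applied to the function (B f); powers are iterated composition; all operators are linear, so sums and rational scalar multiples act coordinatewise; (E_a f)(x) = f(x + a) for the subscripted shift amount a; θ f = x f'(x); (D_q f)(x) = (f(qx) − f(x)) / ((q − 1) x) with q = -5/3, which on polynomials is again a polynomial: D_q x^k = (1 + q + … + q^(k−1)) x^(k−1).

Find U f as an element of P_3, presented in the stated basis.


θ f = 8x^2
D_q f = -(8/3)x
E_{-4/3} f = 4x^2 - (32/3)x + 209/18
(θ + D_q + E_{-4/3}) f = 12x^2 - (40/3)x + 209/18

g(x) = 12x^2 - (40/3)x + 209/18


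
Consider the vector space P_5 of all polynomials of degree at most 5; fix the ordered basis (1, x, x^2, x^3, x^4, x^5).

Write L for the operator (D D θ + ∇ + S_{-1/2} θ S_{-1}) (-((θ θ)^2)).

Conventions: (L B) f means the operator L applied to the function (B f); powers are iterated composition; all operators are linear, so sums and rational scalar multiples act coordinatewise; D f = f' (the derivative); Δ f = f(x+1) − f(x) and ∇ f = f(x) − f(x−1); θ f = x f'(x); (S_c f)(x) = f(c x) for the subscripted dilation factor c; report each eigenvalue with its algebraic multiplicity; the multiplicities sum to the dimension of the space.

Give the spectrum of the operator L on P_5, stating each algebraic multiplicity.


image of 1: 0
image of x: -(1/2)x - 1
image of x^2: -8x^2 - 32x - 48
image of x^3: -(243/8)x^3 - 243x^2 - 1215x - 81
image of x^4: -64x^4 - 1024x^3 - 10752x^2 - 1024x + 256
image of x^5: -(3125/32)x^5 - 3125x^4 - 56250x^3 - 6250x^2 + 3125x - 625
the matrix is upper triangular; its diagonal is (0, -1/2, -8, -243/8, -64, -3125/32)
for a triangular matrix the eigenvalues are the diagonal entries, with algebraic multiplicity their repetition count

λ = -3125/32 (multiplicity 1), λ = -64 (multiplicity 1), λ = -243/8 (multiplicity 1), λ = -8 (multiplicity 1), λ = -1/2 (multiplicity 1), λ = 0 (multiplicity 1)


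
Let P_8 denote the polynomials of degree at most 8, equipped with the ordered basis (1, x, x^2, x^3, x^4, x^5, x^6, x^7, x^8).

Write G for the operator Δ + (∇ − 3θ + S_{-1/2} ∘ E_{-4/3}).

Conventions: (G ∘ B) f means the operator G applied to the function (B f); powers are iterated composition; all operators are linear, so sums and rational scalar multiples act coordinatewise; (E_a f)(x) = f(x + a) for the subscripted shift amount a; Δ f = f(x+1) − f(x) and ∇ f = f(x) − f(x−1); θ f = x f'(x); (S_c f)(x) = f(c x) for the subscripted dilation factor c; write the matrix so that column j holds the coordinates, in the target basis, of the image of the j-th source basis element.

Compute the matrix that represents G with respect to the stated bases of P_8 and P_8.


image of 1: 1
image of x: -(7/2)x + 2/3
image of x^2: -(23/4)x^2 + (16/3)x + 16/9
image of x^3: -(73/8)x^3 + 5x^2 - (8/3)x - 10/27
image of x^4: -(191/16)x^4 + (26/3)x^3 + (8/3)x^2 + (344/27)x + 256/81
image of x^5: -(481/32)x^5 + (115/12)x^4 - (20/9)x^3 + (380/27)x^2 - (640/81)x - 538/243
image of x^6: -(1151/64)x^6 + (49/4)x^5 + (5/3)x^4 + (1240/27)x^3 + (320/27)x^2 + (1996/81)x + 4096/729
image of x^7: -(2689/128)x^7 + (665/48)x^6 - (7/6)x^5 + (1750/27)x^4 - (1120/81)x^3 + (1610/81)x^2 - (14336/729)x - 12010/2187
image of x^8: -(6143/256)x^8 + (193/12)x^7 + (7/9)x^6 + (3136/27)x^5 + (1120/81)x^4 + (34384/243)x^3 + (28672/729)x^2 + (100528/2187)x + 65536/6561
each image's coordinates form column j of the matrix

the matrix is [[1, 2/3, 16/9, -10/27, 256/81, -538/243, 4096/729, -12010/2187, 65536/6561]; [0, -7/2, 16/3, -8/3, 344/27, -640/81, 1996/81, -14336/729, 100528/2187]; [0, 0, -23/4, 5, 8/3, 380/27, 320/27, 1610/81, 28672/729]; [0, 0, 0, -73/8, 26/3, -20/9, 1240/27, -1120/81, 34384/243]; [0, 0, 0, 0, -191/16, 115/12, 5/3, 1750/27, 1120/81]; [0, 0, 0, 0, 0, -481/32, 49/4, -7/6, 3136/27]; [0, 0, 0, 0, 0, 0, -1151/64, 665/48, 7/9]; [0, 0, 0, 0, 0, 0, 0, -2689/128, 193/12]; [0, 0, 0, 0, 0, 0, 0, 0, -6143/256]] (rows listed top to bottom)


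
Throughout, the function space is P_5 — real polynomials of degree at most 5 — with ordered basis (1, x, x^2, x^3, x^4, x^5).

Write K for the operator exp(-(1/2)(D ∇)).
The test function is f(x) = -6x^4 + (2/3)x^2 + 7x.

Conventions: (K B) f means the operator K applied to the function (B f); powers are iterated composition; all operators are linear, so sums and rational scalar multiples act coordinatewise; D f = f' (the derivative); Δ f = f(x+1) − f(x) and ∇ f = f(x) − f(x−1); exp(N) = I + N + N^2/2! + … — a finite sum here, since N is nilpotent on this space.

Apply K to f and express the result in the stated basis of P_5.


order-1 term: 36x^2 - 36x + 34/3
order-2 term: -18
the series for exp(-(1/2)(D ∇)) f terminates at order 2
exp(-(1/2)(D ∇)) f = -6x^4 + (110/3)x^2 - 29x - 20/3

the image equals g(x) = -6x^4 + (110/3)x^2 - 29x - 20/3


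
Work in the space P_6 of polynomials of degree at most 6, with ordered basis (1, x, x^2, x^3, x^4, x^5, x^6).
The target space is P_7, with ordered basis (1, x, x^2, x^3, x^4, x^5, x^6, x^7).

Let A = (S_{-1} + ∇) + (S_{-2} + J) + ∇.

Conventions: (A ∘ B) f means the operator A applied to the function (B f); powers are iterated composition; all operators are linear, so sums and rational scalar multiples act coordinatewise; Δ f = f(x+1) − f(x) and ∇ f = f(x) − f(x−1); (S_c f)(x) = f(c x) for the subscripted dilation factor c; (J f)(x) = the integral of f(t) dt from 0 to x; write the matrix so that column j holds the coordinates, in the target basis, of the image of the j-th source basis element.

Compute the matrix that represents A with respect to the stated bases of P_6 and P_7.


the matrix is [[2, 2, -2, 2, -2, 2, -2]; [1, -3, 4, -6, 8, -10, 12]; [0, 1/2, 5, 6, -12, 20, -30]; [0, 0, 1/3, -9, 8, -20, 40]; [0, 0, 0, 1/4, 17, 10, -30]; [0, 0, 0, 0, 1/5, -33, 12]; [0, 0, 0, 0, 0, 1/6, 65]; [0, 0, 0, 0, 0, 0, 1/7]] (rows listed top to bottom)

image of 1: x + 2
image of x: (1/2)x^2 - 3x + 2
image of x^2: (1/3)x^3 + 5x^2 + 4x - 2
image of x^3: (1/4)x^4 - 9x^3 + 6x^2 - 6x + 2
image of x^4: (1/5)x^5 + 17x^4 + 8x^3 - 12x^2 + 8x - 2
image of x^5: (1/6)x^6 - 33x^5 + 10x^4 - 20x^3 + 20x^2 - 10x + 2
image of x^6: (1/7)x^7 + 65x^6 + 12x^5 - 30x^4 + 40x^3 - 30x^2 + 12x - 2
each image's coordinates form column j of the matrix


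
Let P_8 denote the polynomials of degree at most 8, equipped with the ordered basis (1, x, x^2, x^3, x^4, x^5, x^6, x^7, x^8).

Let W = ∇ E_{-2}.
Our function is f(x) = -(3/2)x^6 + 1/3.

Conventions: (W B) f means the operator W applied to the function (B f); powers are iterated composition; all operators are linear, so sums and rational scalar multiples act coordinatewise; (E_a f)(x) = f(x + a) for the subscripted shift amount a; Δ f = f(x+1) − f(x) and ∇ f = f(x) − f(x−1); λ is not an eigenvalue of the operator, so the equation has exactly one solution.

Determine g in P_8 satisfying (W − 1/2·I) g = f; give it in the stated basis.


write g with unknown coordinates in the stated basis and equate coefficients in (W − 1/2·I) g = f
solving from the highest basis element down gives g = 3x^6 + 36x^5 - 90x^4 - 2040x^3 + 990x^2 + 35676x + 20500/3
check: W g = 18x^5 - 45x^4 - 1020x^3 + 495x^2 + 17838x + 3417
so W g − 1/2·g = -(3/2)x^6 + 1/3 = f ✓

the image equals g(x) = 3x^6 + 36x^5 - 90x^4 - 2040x^3 + 990x^2 + 35676x + 20500/3


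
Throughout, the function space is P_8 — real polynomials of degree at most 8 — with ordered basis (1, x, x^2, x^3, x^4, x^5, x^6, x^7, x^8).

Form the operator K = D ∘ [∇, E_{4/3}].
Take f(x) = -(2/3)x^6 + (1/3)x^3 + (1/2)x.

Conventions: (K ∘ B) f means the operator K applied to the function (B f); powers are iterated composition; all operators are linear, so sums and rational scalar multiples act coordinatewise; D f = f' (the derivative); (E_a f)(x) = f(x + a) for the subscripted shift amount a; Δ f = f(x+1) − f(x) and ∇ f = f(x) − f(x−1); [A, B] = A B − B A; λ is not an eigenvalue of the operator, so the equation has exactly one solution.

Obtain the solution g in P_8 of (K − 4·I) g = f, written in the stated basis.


write g with unknown coordinates in the stated basis and equate coefficients in (K − 4·I) g = f
solving from the highest basis element down gives g = (1/6)x^6 - (1/12)x^3 - (1/8)x
check: K g = 0
so K g − 4·g = -(2/3)x^6 + (1/3)x^3 + (1/2)x = f ✓

the image equals g(x) = (1/6)x^6 - (1/12)x^3 - (1/8)x


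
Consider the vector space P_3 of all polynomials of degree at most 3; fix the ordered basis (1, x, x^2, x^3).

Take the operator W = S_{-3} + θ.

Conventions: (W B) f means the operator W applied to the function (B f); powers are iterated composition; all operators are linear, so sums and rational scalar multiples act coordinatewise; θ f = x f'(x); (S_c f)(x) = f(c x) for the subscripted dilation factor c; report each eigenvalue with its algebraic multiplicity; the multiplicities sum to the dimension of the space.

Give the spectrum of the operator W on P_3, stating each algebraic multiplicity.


λ = -24 (multiplicity 1), λ = -2 (multiplicity 1), λ = 1 (multiplicity 1), λ = 11 (multiplicity 1)

image of 1: 1
image of x: -2x
image of x^2: 11x^2
image of x^3: -24x^3
the matrix is upper triangular; its diagonal is (1, -2, 11, -24)
for a triangular matrix the eigenvalues are the diagonal entries, with algebraic multiplicity their repetition count


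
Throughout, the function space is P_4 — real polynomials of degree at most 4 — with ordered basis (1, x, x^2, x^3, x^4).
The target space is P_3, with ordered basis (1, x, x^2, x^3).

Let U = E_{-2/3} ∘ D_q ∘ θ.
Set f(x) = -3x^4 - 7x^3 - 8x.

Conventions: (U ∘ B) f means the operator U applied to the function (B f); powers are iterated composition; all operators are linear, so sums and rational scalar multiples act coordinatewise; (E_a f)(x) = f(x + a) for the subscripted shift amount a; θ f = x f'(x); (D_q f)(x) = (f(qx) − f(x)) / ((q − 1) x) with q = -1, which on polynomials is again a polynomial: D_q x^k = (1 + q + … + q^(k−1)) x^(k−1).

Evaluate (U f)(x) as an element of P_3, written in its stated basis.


g(x) = -21x^2 + 28x - 52/3

θ f = -12x^4 - 21x^3 - 8x
D_q θ f = -21x^2 - 8
E_{-2/3} D_q θ f = -21x^2 + 28x - 52/3


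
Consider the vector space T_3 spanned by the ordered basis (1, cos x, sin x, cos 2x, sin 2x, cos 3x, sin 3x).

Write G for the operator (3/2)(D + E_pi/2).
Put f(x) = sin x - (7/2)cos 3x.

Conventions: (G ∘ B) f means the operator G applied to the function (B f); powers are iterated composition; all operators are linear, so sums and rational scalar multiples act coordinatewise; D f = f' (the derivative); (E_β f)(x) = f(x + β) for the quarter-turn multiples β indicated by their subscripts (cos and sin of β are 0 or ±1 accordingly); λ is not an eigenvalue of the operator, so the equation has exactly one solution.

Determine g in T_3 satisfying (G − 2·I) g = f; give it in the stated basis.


g(x) = -(3/13)cos x - (2/13)sin x + (7/13)cos 3x - (21/26)sin 3x

write g with unknown coordinates in the stated basis and equate coefficients in (G − 2·I) g = f
solving from the highest basis element down gives g = -(3/13)cos x - (2/13)sin x + (7/13)cos 3x - (21/26)sin 3x
check: G g = -(6/13)cos x + (9/13)sin x - (63/26)cos 3x - (21/13)sin 3x
so G g − 2·g = sin x - (7/2)cos 3x = f ✓


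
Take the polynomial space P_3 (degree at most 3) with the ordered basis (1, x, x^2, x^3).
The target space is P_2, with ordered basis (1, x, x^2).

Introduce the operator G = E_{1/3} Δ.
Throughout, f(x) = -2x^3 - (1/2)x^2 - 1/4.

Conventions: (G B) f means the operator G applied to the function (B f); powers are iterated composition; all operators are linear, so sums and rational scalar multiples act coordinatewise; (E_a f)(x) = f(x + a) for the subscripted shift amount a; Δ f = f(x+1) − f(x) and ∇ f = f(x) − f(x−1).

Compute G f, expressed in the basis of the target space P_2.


g(x) = -6x^2 - 11x - 11/2

Δ f = -6x^2 - 7x - 5/2
E_{1/3} Δ f = -6x^2 - 11x - 11/2


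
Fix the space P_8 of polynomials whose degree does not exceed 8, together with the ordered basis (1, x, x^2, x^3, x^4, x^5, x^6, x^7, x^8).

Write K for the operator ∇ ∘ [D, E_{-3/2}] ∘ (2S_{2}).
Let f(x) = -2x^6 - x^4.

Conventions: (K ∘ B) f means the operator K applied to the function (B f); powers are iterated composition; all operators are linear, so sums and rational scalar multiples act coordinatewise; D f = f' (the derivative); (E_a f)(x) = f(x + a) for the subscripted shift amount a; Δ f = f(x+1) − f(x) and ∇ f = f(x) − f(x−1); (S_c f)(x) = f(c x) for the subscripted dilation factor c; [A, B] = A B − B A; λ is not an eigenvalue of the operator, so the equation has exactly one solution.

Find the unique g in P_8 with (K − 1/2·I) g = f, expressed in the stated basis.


write g with unknown coordinates in the stated basis and equate coefficients in (K − 1/2·I) g = f
solving from the highest basis element down gives g = 4x^6 + 2x^4
check: K g = 0
so K g − 1/2·g = -2x^6 - x^4 = f ✓

g(x) = 4x^6 + 2x^4
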